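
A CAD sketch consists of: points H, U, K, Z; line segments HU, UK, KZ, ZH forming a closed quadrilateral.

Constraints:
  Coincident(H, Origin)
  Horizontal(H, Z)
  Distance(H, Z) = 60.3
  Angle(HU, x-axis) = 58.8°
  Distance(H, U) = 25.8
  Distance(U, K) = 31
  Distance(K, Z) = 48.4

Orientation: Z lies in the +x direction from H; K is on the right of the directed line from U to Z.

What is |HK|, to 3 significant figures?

15.5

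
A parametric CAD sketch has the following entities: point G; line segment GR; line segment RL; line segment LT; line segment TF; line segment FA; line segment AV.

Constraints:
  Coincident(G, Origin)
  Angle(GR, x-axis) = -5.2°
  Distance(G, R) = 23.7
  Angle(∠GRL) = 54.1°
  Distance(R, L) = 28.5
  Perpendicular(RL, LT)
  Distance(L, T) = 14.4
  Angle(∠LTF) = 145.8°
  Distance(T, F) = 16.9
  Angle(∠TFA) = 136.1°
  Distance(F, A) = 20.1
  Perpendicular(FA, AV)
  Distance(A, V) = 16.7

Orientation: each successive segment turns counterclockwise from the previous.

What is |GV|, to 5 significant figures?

18.259

∠TFA = 136.1° gives FA at -71.200° from the x-axis; with |FA| = 20.1, A = (-4.0213, -19.326). The perpendicularity gives AV at right angles to FA, so AV runs at 18.800°; with |AV| = 16.7, V = (11.788, -13.944). Then |GV| = |V − G| = 18.259.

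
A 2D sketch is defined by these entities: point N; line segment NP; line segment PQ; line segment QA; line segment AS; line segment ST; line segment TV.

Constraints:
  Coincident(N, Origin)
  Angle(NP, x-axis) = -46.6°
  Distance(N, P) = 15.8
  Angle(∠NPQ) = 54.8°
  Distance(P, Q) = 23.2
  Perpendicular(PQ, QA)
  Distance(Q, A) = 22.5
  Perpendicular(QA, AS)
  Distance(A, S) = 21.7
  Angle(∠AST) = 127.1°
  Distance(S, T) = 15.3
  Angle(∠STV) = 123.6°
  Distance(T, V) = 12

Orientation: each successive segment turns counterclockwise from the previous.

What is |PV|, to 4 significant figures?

3.901

N is at the origin; NP runs at -46.6° with length 15.8, so P = (10.86, -11.48). ∠NPQ = 54.8° gives PQ at 78.60° from the x-axis; with |PQ| = 23.2, Q = (15.44, 11.26). The perpendicularity gives QA at right angles to PQ, so QA runs at 168.6°; with |QA| = 22.5, A = (-6.614, 15.71). QA is perpendicular to AS, so AS runs at -101.4°; with |AS| = 21.7, S = (-10.90, -5.562). ∠AST = 127.1° gives ST at -48.50° from the x-axis; with |ST| = 15.3, T = (-0.7655, -17.02). ∠STV = 123.6° gives TV at 7.900° from the x-axis; with |TV| = 12.0, V = (11.12, -15.37). Then |PV| = |V − P| = 3.901.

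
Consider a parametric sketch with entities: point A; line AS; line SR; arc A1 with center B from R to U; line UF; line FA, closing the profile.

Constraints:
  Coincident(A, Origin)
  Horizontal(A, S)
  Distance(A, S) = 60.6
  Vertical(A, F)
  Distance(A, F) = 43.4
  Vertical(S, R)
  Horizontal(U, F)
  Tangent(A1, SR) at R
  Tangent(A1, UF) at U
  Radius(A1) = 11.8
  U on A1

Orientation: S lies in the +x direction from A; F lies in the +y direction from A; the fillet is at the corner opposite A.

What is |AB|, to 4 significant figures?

58.14

AF is vertical with |AF| = 43.4 and F on the +y side, so F = (0.000, 43.40). The virtual corner opposite A is at (60.60, 43.40). A1 meets SR tangentially, so BR is at right angles to SR and tangency of A1 to UF means the radius BU is perpendicular to UF, with radius 11.8, so the center B sits 11.8 in from both sides at B = (48.80, 31.60). Then |AB| = |B − A| = 58.14.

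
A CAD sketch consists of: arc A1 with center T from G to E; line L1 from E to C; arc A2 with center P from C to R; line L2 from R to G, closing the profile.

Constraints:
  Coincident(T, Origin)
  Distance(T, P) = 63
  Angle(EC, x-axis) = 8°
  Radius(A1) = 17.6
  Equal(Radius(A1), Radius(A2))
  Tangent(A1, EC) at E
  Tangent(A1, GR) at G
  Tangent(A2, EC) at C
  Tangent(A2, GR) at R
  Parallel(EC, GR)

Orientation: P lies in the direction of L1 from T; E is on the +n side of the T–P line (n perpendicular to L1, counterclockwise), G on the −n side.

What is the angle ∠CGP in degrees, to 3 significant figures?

13.6°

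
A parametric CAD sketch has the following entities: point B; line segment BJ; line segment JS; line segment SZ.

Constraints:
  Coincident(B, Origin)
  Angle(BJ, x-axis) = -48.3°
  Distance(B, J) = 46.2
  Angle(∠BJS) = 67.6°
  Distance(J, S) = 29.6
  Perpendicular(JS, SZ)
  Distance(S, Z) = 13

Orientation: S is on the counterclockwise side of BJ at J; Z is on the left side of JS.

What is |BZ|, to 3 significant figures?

32.0

B is at the origin; BJ runs at -48.3° with length 46.2, so J = 46.2·(cos -48.3°, sin -48.3°) = (30.7, -34.5). ∠BJS = 67.6°, so JS runs at -48.3° + (180° − 67.6°) = 64.1° from the x-axis; with |JS| = 29.6, S = J + 29.6·(cos 64.1°, sin 64.1°) = (43.7, -7.87). JS is perpendicular to SZ; with |SZ| = 13.0 on the left of JS, Z = S + 13.0·(-0.900, 0.437) = (32.0, -2.19). Then |BZ| = |Z − B| = 32.0.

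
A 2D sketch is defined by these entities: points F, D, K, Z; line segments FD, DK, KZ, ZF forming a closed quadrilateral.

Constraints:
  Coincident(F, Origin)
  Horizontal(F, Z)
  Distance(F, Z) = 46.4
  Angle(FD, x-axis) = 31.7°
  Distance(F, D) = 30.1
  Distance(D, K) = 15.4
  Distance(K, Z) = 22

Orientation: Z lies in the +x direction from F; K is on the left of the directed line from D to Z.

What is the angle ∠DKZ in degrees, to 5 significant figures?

86.722°

Checks: |DK| = 15.40 ✓; |KZ| = 22.00 ✓.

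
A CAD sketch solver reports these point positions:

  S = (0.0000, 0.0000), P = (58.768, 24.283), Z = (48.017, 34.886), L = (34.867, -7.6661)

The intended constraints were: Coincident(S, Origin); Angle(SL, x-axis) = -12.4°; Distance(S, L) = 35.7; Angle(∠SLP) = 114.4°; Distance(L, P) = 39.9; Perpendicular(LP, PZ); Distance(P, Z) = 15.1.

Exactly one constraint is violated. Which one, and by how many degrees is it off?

Perpendicular(LP, PZ) — off by 7.80°.

S = (0.00, 0.00) ✓; SL at -12.40° ✓; |SL| = 35.70 ✓; ∠SLP = 114.4° ✓; |LP| = 39.90 ✓; ∠(LP, PZ) = 82.20° ✗; |PZ| = 15.10 ✓.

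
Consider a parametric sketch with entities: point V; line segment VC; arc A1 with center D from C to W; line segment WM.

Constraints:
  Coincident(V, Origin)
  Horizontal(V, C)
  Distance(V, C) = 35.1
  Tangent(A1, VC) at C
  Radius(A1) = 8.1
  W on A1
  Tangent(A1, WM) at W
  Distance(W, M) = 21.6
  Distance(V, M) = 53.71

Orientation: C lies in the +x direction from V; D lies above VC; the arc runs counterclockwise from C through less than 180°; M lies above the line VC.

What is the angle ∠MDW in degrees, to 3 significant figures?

69.4°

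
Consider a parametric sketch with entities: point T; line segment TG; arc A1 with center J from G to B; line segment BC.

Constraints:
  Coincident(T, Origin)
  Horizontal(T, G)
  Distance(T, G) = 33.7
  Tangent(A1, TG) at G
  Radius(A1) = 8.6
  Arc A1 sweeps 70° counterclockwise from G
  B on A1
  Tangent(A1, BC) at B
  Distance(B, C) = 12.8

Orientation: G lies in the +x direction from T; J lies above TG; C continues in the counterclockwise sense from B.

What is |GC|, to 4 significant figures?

21.63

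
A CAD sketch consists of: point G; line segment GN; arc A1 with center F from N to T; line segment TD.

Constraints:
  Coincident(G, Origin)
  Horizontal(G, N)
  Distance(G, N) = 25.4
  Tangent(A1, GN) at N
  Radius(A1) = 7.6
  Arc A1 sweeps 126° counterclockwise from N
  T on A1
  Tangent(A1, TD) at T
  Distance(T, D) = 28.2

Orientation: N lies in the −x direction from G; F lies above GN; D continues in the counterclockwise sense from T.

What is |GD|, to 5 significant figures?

50.003

G is at the origin; G and N share the same y with |GN| = 25.4 and N on the −x side, so N = (-25.400, 0.0000). Tangency of A1 to GN means the radius FN is perpendicular to GN, so F = N + (0, 7.6) = (-25.400, 7.6000). On A1, N sits at bearing -90° from F; a 126° counterclockwise sweep puts T at bearing 36°, so T = F + 7.6·(cos 36°, sin 36°) = (-19.251, 12.067). The tangent condition forces FT to be normal to TD, so TD runs along (−sin 36°, cos 36°); with |TD| = 28.2, D = (-35.827, 34.881). Then |GD| = |D − G| = 50.003.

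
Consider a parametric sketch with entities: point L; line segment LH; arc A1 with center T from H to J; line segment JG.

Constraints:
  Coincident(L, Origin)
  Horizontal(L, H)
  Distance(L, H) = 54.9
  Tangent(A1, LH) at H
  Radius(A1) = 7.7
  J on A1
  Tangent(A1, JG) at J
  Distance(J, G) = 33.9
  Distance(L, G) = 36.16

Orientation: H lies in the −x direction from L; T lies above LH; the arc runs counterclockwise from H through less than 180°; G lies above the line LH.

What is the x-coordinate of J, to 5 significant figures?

-49.521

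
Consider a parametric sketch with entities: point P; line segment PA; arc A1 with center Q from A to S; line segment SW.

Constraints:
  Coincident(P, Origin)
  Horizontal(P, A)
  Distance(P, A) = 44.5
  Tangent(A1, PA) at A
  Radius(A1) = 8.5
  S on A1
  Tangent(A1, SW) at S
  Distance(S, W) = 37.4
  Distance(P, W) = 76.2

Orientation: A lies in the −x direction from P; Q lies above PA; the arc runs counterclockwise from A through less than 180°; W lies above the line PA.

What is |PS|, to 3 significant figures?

40.9

P is at the origin; PA is horizontal with |PA| = 44.5 and A on the −x side, so A = (-44.5, 0.00). Tangency of A1 to PA means the radius QA is perpendicular to PA, so Q = A + (0, 8.5) = (-44.5, 8.50). Since QS ⟂ SW (tangency), |QW| = √(8.5² + 37.4²) = 38.4 regardless of where S sits on A1. So W lies on both circle(P, 76.2) and circle(Q, 38.4); the above-PA intersection is W = (-63.8, 41.6). S is the foot of the tangent from W: S = (-38.3, 14.3).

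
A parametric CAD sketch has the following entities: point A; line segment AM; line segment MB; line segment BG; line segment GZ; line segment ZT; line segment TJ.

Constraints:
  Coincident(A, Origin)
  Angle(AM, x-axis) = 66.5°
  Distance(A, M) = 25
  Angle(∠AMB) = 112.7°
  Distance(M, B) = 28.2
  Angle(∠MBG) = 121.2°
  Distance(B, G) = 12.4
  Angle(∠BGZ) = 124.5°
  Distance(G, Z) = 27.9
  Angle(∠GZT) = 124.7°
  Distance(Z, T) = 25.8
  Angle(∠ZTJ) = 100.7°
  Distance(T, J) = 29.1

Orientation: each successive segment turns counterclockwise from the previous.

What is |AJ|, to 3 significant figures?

10.0

A is at the origin; AM runs at 66.5° with length 25.0, so M = (9.97, 22.9). ∠AMB = 112.7° gives MB at 134° from the x-axis; with |MB| = 28.2, B = (-9.55, 43.3). ∠MBG = 121.2° gives BG at -167° from the x-axis; with |BG| = 12.4, G = (-21.7, 40.6). ∠BGZ = 124.5° gives GZ at -112° from the x-axis; with |GZ| = 27.9, Z = (-32.1, 14.7). ∠GZT = 124.7° gives ZT at -56.6° from the x-axis; with |ZT| = 25.8, T = (-17.9, -6.85). ∠ZTJ = 100.7° gives TJ at 22.7° from the x-axis; with |TJ| = 29.1, J = (8.99, 4.38). Then |AJ| = |J − A| = 10.0.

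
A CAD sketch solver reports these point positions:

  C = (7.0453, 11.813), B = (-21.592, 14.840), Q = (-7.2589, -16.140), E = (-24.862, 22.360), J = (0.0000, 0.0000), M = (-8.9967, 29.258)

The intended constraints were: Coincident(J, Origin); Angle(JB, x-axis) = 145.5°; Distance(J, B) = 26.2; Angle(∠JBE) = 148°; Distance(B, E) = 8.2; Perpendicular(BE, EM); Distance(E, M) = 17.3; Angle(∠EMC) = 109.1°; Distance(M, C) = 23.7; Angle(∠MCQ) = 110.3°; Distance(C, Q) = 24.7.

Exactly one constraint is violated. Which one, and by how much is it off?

Distance(C, Q) = 24.7 — off by 6.70.

J = (0.00, 0.00) ✓; JB at 145.5° ✓; |JB| = 26.20 ✓; ∠JBE = 148.0° ✓; |BE| = 8.200 ✓; ∠(BE, EM) = 90.00° ✓; |EM| = 17.30 ✓; ∠EMC = 109.1° ✓; |MC| = 23.70 ✓; ∠MCQ = 110.3° ✓; |CQ| = 31.40 ✗.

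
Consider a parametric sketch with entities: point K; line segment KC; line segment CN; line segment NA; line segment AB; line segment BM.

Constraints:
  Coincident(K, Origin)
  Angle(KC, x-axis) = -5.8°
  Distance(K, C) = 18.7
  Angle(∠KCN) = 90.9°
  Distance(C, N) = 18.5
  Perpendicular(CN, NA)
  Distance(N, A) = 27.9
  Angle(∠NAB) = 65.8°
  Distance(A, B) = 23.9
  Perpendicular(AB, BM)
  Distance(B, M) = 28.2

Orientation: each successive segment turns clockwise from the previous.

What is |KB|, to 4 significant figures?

3.064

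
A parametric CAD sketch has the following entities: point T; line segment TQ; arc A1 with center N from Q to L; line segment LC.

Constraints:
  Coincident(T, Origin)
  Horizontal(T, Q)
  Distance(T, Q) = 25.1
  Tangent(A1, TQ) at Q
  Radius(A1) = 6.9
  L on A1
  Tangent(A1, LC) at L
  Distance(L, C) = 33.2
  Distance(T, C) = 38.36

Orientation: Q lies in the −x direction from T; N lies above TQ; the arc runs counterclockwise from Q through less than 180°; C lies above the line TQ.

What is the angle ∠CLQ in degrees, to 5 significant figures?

142.63°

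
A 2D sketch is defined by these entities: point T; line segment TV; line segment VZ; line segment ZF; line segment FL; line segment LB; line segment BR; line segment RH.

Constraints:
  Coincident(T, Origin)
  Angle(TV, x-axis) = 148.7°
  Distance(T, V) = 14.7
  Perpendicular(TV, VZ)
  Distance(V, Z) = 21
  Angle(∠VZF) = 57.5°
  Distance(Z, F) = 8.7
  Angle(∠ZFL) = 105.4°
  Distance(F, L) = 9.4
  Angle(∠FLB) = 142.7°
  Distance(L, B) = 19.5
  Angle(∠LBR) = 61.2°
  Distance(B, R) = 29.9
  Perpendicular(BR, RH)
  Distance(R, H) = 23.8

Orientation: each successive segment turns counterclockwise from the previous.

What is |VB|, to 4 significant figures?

11.97

T is at the origin; TV runs at 148.7° with length 14.7, so V = (-12.56, 7.637). TV ⟂ VZ, so VZ runs at -121.3°; with |VZ| = 21.0, Z = (-23.47, -10.31). ∠VZF = 57.5° gives ZF at 1.200° from the x-axis; with |ZF| = 8.7, F = (-14.77, -10.12). ∠ZFL = 105.4° gives FL at 75.80° from the x-axis; with |FL| = 9.4, L = (-12.47, -1.012). ∠FLB = 142.7° gives LB at 113.1° from the x-axis; with |LB| = 19.5, B = (-20.12, 16.92). Then |VB| = |B − V| = 11.97.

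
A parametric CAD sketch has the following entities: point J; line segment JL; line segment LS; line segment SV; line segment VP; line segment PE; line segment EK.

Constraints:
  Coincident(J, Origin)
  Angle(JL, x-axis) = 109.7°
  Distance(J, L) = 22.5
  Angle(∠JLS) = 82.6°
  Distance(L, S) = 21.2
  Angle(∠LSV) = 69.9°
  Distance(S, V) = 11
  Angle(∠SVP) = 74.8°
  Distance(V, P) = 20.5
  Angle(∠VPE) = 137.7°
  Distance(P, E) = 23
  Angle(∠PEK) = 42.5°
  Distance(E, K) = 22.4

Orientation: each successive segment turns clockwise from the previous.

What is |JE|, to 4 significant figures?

46.84

J is at the origin; JL runs at 109.7° with length 22.5, so L = (-7.585, 21.18). ∠JLS = 82.6° gives LS at 12.30° from the x-axis; with |LS| = 21.2, S = (13.13, 25.70). ∠LSV = 69.9° gives SV at -97.80° from the x-axis; with |SV| = 11.0, V = (11.64, 14.80). ∠SVP = 74.8° gives VP at 157.0° from the x-axis; with |VP| = 20.5, P = (-7.234, 22.81). ∠VPE = 137.7° gives PE at 114.7° from the x-axis; with |PE| = 23.0, E = (-16.85, 43.71). Then |JE| = |E − J| = 46.84.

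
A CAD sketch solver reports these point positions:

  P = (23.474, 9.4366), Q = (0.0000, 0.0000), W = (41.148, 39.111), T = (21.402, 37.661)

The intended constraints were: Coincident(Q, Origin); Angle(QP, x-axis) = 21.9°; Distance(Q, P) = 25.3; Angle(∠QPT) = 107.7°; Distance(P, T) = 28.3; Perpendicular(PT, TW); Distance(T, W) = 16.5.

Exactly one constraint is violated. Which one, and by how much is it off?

Distance(T, W) = 16.5 — off by 3.30.

Q = (0.00, 0.00) ✓; QP at 21.90° ✓; |QP| = 25.30 ✓; ∠QPT = 107.7° ✓; |PT| = 28.30 ✓; ∠(PT, TW) = 90.00° ✓; |TW| = 19.80 ✗.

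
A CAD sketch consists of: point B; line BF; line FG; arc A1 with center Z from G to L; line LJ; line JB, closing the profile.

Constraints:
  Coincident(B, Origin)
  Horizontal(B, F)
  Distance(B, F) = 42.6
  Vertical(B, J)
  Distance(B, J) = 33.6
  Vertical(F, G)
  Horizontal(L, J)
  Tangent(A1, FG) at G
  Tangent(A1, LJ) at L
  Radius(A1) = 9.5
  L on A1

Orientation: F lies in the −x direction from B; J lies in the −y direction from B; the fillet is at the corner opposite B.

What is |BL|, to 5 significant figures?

47.165

The virtual corner opposite B is at (-42.600, -33.600). Tangency of A1 to FG means the radius ZG is perpendicular to FG and the tangent condition forces ZL to be normal to LJ, with radius 9.5, so the center Z sits 9.5 in from both sides at Z = (-33.100, -24.100). That places the tangent points at G = (-42.600, -24.100) on FG and L = (-33.100, -33.600) on LJ. Then |BL| = |L − B| = 47.165.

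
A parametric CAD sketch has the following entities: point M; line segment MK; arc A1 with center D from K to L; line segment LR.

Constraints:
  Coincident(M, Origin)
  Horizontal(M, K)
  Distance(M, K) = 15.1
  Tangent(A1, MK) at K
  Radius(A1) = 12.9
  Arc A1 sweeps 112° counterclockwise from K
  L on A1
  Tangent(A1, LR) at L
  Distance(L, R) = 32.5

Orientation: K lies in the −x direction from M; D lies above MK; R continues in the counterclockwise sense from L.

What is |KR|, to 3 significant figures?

47.9

M is at the origin; M and K share the same y with |MK| = 15.1 and K on the −x side, so K = (-15.1, 0.00). Tangency of A1 to MK means the radius DK is perpendicular to MK, so D = K + (0, 12.9) = (-15.1, 12.9). On A1, K sits at bearing -90° from D; a 112° counterclockwise sweep puts L at bearing 22°, so L = D + 12.9·(cos 22°, sin 22°) = (-3.14, 17.7). The tangent condition forces DL to be normal to LR, so LR runs along (−sin 22°, cos 22°); with |LR| = 32.5, R = (-15.3, 47.9). Then |KR| = |R − K| = 47.9.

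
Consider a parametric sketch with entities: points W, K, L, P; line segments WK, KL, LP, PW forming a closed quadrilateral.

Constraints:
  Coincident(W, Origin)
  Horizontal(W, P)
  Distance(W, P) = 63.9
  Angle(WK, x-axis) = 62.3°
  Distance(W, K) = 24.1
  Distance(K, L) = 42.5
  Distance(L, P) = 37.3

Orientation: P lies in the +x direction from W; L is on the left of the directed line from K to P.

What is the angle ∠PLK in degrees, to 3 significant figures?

90.6°

W is at the origin; W and P share the same y with |WP| = 63.9 and P in +x, so P = (63.9, 0). WK runs at 62.3° with |WK| = 24.1, so K = (11.2, 21.3). L is determined by |KL| = 42.5 and |LP| = 37.3 together: it lies at the intersection of circle(K, 42.5) and circle(P, 37.3). With |KP| = 56.9, the foot of the radical line on KP is 32.1 from K and the perpendicular offset is √(42.5² − 32.1²) = 27.9. Taking the left-of-KP solution: L = (51.4, 35.1).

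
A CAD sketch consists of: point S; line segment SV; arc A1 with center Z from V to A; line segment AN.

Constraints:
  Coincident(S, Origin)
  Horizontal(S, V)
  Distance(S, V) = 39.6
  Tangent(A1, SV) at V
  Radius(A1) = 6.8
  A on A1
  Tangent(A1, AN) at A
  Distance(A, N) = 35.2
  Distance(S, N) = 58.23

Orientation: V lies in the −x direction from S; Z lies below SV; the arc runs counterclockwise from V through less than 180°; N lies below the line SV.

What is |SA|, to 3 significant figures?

47.0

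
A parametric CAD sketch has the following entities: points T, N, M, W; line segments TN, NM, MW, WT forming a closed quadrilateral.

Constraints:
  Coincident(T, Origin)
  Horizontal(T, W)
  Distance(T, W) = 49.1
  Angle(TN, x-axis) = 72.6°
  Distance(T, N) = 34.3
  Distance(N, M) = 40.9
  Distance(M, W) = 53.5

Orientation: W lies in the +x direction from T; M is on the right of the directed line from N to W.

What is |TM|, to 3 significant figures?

6.92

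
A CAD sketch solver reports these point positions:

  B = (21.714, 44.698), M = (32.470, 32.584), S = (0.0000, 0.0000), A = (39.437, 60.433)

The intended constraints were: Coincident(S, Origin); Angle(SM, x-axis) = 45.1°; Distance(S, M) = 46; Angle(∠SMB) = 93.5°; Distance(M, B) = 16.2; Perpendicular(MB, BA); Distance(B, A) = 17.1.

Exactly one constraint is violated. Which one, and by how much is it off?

Distance(B, A) = 17.1 — off by 6.60.

S = (0.00, 0.00) ✓; SM at 45.10° ✓; |SM| = 46.00 ✓; ∠SMB = 93.50° ✓; |MB| = 16.20 ✓; ∠(MB, BA) = 90.00° ✓; |BA| = 23.70 ✗.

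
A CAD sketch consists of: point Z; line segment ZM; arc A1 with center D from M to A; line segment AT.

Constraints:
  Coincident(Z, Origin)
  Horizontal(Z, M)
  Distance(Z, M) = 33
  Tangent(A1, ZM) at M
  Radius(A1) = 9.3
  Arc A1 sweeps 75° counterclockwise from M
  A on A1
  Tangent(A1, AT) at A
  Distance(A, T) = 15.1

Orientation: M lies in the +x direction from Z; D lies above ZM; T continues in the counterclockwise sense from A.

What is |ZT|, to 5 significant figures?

50.669

On A1, M sits at bearing -90° from D; a 75° counterclockwise sweep puts A at bearing -15°, so A = D + 9.3·(cos -15°, sin -15°) = (41.983, 6.8930). A1 meets AT tangentially, so DA is at right angles to AT, so AT runs along (−sin -15°, cos -15°); with |AT| = 15.1, T = (45.891, 21.478). Then |ZT| = |T − Z| = 50.669.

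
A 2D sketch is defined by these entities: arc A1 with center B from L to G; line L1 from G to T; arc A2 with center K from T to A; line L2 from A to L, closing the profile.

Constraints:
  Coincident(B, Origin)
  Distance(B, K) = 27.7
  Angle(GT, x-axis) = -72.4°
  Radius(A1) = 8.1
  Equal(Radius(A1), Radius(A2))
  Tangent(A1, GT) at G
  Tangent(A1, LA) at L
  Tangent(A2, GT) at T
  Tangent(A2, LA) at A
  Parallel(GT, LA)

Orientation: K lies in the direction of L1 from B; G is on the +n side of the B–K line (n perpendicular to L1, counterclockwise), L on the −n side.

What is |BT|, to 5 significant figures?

28.860

The slot axis is L1's direction at -72.4°, so u = (cos -72.4°, sin -72.4°) = (0.30237, -0.95319) and n = (−sin -72.4°, cos -72.4°) = (0.95319, 0.30237). B is at the origin and K lies 27.7 along u from B, so K = 27.7·u = (8.3756, -26.403). Tangency of A1 to both parallel lines with radius 8.1 puts G and L at B ± 8.1·n: G = (7.7208, 2.4492), L = (-7.7208, -2.4492). Equal radii place T and A the same way about K: T = K + 8.1·n = (16.096, -23.954), A = K − 8.1·n = (0.65480, -28.853). Then |BT| = |T − B| = 28.860.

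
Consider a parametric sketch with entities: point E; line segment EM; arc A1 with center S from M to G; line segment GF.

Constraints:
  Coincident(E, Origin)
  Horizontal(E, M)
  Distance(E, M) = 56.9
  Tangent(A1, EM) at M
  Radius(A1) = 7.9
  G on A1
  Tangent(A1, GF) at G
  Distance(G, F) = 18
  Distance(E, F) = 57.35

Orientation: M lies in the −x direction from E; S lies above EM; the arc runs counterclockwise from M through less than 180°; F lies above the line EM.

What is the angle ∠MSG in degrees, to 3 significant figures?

95.7°

E is at the origin; E and M share the same y with |EM| = 56.9 and M on the −x side, so M = (-56.9, 0.00). The tangent condition forces SM to be normal to EM, so S = M + (0, 7.9) = (-56.9, 7.90). Since SG ⟂ GF (tangency), |SF| = √(7.9² + 18.0²) = 19.7 regardless of where G sits on A1. So F lies on both circle(E, 57.35) and circle(S, 19.7); the above-EM intersection is F = (-50.8, 26.6). G is the foot of the tangent from F: G = (-49.0, 8.68).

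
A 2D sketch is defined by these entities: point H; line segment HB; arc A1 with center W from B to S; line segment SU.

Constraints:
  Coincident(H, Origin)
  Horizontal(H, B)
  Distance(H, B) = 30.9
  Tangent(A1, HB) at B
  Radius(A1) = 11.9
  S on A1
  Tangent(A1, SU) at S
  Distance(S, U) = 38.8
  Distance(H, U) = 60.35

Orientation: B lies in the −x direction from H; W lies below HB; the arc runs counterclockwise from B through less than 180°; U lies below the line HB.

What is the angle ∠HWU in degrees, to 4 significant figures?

109.5°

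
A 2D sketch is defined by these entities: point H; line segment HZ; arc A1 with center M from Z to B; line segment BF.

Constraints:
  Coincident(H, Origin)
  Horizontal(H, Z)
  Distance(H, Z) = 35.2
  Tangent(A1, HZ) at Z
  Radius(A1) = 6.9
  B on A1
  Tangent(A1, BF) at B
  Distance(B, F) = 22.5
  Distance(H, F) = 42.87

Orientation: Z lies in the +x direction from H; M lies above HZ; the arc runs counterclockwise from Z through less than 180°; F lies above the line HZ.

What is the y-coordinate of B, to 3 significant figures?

10.2

H is at the origin; HZ is horizontal with |HZ| = 35.2 and Z on the +x side, so Z = (35.2, 0.00). Tangency of A1 to HZ means the radius MZ is perpendicular to HZ, so M = Z + (0, 6.9) = (35.2, 6.90). Since MB ⟂ BF (tangency), |MF| = √(6.9² + 22.5²) = 23.5 regardless of where B sits on A1. So F lies on both circle(H, 42.87) and circle(M, 23.5); the above-HZ intersection is F = (30.6, 30.0). B is the foot of the tangent from F: B = (41.3, 10.2).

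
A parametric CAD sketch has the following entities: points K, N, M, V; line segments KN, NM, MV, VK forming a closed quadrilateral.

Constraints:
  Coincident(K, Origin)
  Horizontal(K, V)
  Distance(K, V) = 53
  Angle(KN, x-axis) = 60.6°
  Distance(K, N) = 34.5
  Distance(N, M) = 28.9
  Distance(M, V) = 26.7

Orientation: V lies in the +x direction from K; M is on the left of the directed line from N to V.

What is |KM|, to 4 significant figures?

52.21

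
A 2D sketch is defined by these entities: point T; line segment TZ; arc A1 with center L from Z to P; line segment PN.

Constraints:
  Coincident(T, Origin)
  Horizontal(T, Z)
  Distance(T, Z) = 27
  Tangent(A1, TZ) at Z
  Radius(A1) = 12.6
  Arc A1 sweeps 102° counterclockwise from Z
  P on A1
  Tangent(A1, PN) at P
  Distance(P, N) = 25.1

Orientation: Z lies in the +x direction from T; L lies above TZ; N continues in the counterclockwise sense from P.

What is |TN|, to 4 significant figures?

52.39

On A1, Z sits at bearing -90° from L; a 102° counterclockwise sweep puts P at bearing 12°, so P = L + 12.6·(cos 12°, sin 12°) = (39.32, 15.22). The tangent condition forces LP to be normal to PN, so PN runs along (−sin 12°, cos 12°); with |PN| = 25.1, N = (34.11, 39.77). Then |TN| = |N − T| = 52.39.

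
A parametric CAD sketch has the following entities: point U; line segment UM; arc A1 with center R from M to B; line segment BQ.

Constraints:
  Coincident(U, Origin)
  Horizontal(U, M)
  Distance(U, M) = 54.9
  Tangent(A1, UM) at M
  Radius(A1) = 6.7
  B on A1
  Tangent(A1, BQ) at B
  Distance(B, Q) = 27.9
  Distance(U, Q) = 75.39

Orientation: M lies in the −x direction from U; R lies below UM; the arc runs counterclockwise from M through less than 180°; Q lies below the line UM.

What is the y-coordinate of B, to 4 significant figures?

-5.065

Checks: |RB| = 6.700 ✓; ∠(RB, BQ) = 90.00° ✓; |BQ| = 27.90 ✓; |UQ| = 75.39 ✓.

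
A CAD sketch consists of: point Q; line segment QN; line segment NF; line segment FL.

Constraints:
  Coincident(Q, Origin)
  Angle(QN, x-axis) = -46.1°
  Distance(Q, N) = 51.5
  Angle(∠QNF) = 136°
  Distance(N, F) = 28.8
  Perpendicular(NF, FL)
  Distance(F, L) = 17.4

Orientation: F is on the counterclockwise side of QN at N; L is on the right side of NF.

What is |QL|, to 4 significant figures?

84.64

∠QNF = 136.0°, so NF runs at -46.1° + (180° − 136.0°) = -2.100° from the x-axis; with |NF| = 28.8, F = N + 28.8·(cos -2.100°, sin -2.100°) = (64.49, -38.16). The perpendicularity gives FL at right angles to NF; with |FL| = 17.4 on the right of NF, L = F + 17.4·(-0.03664, -0.9993) = (63.85, -55.55). Then |QL| = |L − Q| = 84.64.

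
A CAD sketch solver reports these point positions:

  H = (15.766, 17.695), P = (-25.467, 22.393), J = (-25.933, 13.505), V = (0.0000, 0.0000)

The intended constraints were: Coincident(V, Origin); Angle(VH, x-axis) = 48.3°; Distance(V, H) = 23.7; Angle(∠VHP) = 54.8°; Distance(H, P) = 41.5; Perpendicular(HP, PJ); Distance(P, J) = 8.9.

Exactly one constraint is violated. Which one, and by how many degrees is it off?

Perpendicular(HP, PJ) — off by 3.50°.

V = (0.00, 0.00) ✓; VH at 48.30° ✓; |VH| = 23.70 ✓; ∠VHP = 54.80° ✓; |HP| = 41.50 ✓; ∠(HP, PJ) = 93.50° ✗; |PJ| = 8.900 ✓.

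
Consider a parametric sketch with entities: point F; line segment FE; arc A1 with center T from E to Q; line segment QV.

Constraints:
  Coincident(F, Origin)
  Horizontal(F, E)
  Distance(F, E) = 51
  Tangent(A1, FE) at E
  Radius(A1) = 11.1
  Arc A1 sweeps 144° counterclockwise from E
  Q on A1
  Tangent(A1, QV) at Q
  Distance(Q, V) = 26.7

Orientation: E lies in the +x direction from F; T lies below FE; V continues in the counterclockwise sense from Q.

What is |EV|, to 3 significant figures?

38.8

On A1, E sits at bearing 90° from T; a 144° counterclockwise sweep puts Q at bearing 234°, so Q = T + 11.1·(cos 234°, sin 234°) = (44.5, -20.1). The tangent condition forces TQ to be normal to QV, so QV runs along (−sin 234°, cos 234°); with |QV| = 26.7, V = (66.1, -35.8). Then |EV| = |V − E| = 38.8.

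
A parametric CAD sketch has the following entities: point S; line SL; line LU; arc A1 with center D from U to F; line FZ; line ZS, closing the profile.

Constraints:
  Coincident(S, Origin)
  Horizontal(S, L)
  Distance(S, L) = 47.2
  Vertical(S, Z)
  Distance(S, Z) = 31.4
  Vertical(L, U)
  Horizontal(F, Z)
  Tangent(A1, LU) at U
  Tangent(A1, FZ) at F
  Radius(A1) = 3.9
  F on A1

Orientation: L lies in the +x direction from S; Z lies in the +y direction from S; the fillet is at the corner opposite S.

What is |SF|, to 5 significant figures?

53.487

The virtual corner opposite S is at (47.200, 31.400). Since A1 is tangent to LU there, DU ⟂ LU and since A1 is tangent to FZ there, DF ⟂ FZ, with radius 3.9, so the center D sits 3.9 in from both sides at D = (43.300, 27.500). That places the tangent points at U = (47.200, 27.500) on LU and F = (43.300, 31.400) on FZ. Then |SF| = |F − S| = 53.487.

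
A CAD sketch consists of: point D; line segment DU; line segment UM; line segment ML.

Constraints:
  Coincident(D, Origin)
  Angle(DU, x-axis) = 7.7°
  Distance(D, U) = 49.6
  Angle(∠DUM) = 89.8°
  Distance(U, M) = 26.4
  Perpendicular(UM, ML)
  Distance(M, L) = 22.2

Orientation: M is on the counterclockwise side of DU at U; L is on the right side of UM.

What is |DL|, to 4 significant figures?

76.44

∠DUM = 89.8°, so UM runs at 7.7° + (180° − 89.8°) = 97.90° from the x-axis; with |UM| = 26.4, M = U + 26.4·(cos 97.90°, sin 97.90°) = (45.52, 32.80). UM ⟂ ML; with |ML| = 22.2 on the right of UM, L = M + 22.2·(0.9905, 0.1374) = (67.51, 35.85). Then |DL| = |L − D| = 76.44.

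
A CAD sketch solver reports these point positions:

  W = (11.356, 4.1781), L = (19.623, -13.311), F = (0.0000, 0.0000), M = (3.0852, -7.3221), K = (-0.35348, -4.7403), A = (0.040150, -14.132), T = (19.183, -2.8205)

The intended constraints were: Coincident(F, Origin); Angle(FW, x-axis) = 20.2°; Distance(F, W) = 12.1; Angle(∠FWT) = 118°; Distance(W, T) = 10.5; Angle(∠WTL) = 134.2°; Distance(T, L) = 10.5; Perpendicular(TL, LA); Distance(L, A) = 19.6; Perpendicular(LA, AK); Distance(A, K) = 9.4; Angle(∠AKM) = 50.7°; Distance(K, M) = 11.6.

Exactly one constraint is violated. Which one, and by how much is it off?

Distance(K, M) = 11.6 — off by 7.30.

F = (0.00, 0.00) ✓; FW at 20.20° ✓; |FW| = 12.10 ✓; ∠FWT = 118.0° ✓; |WT| = 10.50 ✓; ∠WTL = 134.2° ✓; |TL| = 10.50 ✓; ∠(TL, LA) = 90.00° ✓; |LA| = 19.60 ✓; ∠(LA, AK) = 90.00° ✓; |AK| = 9.400 ✓; ∠AKM = 50.70° ✓; |KM| = 4.300 ✗.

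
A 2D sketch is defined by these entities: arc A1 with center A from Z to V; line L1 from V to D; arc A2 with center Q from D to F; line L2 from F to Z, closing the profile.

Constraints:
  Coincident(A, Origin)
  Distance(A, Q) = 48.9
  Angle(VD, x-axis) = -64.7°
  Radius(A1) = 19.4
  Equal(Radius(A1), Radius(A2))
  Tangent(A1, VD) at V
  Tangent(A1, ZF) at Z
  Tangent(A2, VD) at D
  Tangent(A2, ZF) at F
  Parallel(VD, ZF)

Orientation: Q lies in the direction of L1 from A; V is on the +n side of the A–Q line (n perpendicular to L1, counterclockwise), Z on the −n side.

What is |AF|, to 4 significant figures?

52.61

The slot axis is L1's direction at -64.7°, so u = (cos -64.7°, sin -64.7°) = (0.4274, -0.9041) and n = (−sin -64.7°, cos -64.7°) = (0.9041, 0.4274). A is at the origin and Q lies 48.9 along u from A, so Q = 48.9·u = (20.90, -44.21). Tangency of A1 to both parallel lines with radius 19.4 puts V and Z at A ± 19.4·n: V = (17.54, 8.291), Z = (-17.54, -8.291). Equal radii place D and F the same way about Q: D = Q + 19.4·n = (38.44, -35.92), F = Q − 19.4·n = (3.359, -52.50). Then |AF| = |F − A| = 52.61.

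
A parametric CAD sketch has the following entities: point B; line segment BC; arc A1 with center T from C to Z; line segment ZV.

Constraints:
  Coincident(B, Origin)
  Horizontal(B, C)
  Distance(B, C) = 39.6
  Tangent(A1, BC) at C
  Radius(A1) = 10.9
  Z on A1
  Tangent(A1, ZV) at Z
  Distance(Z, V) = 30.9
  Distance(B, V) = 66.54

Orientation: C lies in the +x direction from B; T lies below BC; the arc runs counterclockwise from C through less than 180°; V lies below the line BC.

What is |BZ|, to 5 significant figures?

36.432

B is at the origin; BC is horizontal with |BC| = 39.6 and C on the +x side, so C = (39.600, 0.0000). Since A1 is tangent to BC there, TC ⟂ BC, so T = C + (0, -10.9) = (39.600, -10.900). Since TZ ⟂ ZV (tangency), |TV| = √(10.9² + 30.9²) = 32.766 regardless of where Z sits on A1. So V lies on both circle(B, 66.54) and circle(T, 32.766); the below-BC intersection is V = (52.338, -41.089). Z is the foot of the tangent from V: Z = (31.539, -18.237).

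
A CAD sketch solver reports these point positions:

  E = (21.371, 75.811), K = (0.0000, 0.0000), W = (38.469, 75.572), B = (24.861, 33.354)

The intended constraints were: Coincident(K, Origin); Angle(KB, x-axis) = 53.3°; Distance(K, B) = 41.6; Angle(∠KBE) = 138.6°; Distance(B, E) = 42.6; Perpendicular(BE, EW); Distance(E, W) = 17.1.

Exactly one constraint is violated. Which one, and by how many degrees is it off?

Perpendicular(BE, EW) — off by 5.50°.

K = (0.00, 0.00) ✓; KB at 53.30° ✓; |KB| = 41.60 ✓; ∠KBE = 138.6° ✓; |BE| = 42.60 ✓; ∠(BE, EW) = 95.50° ✗; |EW| = 17.10 ✓.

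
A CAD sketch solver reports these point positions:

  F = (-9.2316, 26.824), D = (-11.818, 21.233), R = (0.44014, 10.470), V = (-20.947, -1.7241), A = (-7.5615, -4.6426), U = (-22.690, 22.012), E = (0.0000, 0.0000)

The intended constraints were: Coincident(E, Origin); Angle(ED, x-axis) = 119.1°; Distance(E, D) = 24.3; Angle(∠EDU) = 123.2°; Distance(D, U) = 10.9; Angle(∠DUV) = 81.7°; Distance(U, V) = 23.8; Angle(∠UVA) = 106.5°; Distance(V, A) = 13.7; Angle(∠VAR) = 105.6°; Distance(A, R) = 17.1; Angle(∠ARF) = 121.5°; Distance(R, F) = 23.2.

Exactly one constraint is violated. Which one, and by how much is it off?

Distance(R, F) = 23.2 — off by 4.20.

E = (0.00, 0.00) ✓; ED at 119.1° ✓; |ED| = 24.30 ✓; ∠EDU = 123.2° ✓; |DU| = 10.90 ✓; ∠DUV = 81.70° ✓; |UV| = 23.80 ✓; ∠UVA = 106.5° ✓; |VA| = 13.70 ✓; ∠VAR = 105.6° ✓; |AR| = 17.10 ✓; ∠ARF = 121.5° ✓; |RF| = 19.00 ✗.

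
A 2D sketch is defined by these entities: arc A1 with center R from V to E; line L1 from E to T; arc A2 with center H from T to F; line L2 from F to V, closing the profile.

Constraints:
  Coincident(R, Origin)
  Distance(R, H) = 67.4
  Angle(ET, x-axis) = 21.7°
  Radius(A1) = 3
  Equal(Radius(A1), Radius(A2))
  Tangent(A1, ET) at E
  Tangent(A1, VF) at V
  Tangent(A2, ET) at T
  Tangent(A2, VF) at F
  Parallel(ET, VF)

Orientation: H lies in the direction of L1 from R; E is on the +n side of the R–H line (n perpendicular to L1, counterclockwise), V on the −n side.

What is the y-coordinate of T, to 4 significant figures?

27.71

The slot axis is L1's direction at 21.7°, so u = (cos 21.7°, sin 21.7°) = (0.9291, 0.3697) and n = (−sin 21.7°, cos 21.7°) = (-0.3697, 0.9291). R is at the origin and H lies 67.4 along u from R, so H = 67.4·u = (62.62, 24.92). Tangency of A1 to both parallel lines with radius 3.0 puts E and V at R ± 3.0·n: E = (-1.109, 2.787), V = (1.109, -2.787). Equal radii place T and F the same way about H: T = H + 3.0·n = (61.51, 27.71), F = H − 3.0·n = (63.73, 22.13). So T.y = 27.71.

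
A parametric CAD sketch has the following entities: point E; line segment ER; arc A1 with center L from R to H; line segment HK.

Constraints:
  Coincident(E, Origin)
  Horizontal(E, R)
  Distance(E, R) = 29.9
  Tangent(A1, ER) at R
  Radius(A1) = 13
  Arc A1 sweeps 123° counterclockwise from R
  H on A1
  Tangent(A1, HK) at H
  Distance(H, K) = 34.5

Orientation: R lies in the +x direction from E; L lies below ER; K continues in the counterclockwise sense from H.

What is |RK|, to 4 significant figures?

49.64

E is at the origin; ER is horizontal with |ER| = 29.9 and R on the +x side, so R = (29.90, 0.000). Tangency of A1 to ER means the radius LR is perpendicular to ER, so L = R + (0, -13) = (29.90, -13.00). On A1, R sits at bearing 90° from L; a 123° counterclockwise sweep puts H at bearing 213°, so H = L + 13.0·(cos 213°, sin 213°) = (19.00, -20.08). A1 meets HK tangentially, so LH is at right angles to HK, so HK runs along (−sin 213°, cos 213°); with |HK| = 34.5, K = (37.79, -49.01). Then |RK| = |K − R| = 49.64.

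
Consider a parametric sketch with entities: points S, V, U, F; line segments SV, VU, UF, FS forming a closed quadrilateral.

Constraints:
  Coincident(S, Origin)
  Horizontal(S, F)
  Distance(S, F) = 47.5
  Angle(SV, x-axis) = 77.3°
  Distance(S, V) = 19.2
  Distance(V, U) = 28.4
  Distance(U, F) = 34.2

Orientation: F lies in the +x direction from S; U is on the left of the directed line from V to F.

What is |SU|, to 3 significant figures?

42.5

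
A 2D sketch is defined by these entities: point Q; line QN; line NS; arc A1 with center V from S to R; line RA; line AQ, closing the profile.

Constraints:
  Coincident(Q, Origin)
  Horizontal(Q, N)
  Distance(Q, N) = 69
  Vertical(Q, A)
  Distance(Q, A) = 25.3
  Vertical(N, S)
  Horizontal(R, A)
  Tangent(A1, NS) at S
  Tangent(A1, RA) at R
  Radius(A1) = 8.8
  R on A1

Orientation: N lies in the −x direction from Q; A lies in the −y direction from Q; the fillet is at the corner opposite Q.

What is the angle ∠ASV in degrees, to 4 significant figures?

7.268°

Q is at the origin; Q and N share the same y with |QN| = 69.0 and N on the −x side, so N = (-69.00, 0.000). Q and A share the same x with |QA| = 25.3 and A on the −y side, so A = (0.000, -25.30). The virtual corner opposite Q is at (-69.00, -25.30). The tangent condition forces VS to be normal to NS and the tangent condition forces VR to be normal to RA, with radius 8.8, so the center V sits 8.8 in from both sides at V = (-60.20, -16.50). That places the tangent points at S = (-69.00, -16.50) on NS and R = (-60.20, -25.30) on RA. Then cos ∠ASV = SA·SV / (|SA||SV|), giving 7.268°.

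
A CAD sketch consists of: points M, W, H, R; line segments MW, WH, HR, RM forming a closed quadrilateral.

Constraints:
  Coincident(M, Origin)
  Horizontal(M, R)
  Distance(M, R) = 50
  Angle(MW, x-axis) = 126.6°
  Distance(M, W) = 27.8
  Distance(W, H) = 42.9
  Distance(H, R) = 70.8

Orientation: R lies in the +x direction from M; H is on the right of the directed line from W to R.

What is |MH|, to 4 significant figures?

27.16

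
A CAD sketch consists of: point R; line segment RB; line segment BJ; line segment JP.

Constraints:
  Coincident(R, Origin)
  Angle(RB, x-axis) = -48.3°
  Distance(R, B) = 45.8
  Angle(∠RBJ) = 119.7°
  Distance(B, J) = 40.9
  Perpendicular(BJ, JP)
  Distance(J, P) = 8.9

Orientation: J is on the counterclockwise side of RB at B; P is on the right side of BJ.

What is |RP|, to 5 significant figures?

80.088

∠RBJ = 119.7°, so BJ runs at -48.3° + (180° − 119.7°) = 12.000° from the x-axis; with |BJ| = 40.9, J = B + 40.9·(cos 12.000°, sin 12.000°) = (70.474, -25.692). The perpendicularity gives JP at right angles to BJ; with |JP| = 8.9 on the right of BJ, P = J + 8.9·(0.20791, -0.97815) = (72.324, -34.398). Then |RP| = |P − R| = 80.088.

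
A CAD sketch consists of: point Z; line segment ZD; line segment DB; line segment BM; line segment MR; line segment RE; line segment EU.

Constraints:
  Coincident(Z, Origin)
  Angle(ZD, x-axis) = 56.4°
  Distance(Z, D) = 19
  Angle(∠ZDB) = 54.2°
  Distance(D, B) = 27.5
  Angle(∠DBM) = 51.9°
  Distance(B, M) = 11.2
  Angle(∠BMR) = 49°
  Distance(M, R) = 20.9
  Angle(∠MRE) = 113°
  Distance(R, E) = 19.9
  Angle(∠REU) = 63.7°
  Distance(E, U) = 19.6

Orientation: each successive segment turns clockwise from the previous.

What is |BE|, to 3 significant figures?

23.5

Z is at the origin; ZD runs at 56.4° with length 19.0, so D = (10.5, 15.8). ∠ZDB = 54.2° gives DB at -69.4° from the x-axis; with |DB| = 27.5, B = (20.2, -9.92). ∠DBM = 51.9° gives BM at 162° from the x-axis; with |BM| = 11.2, M = (9.51, -6.55). ∠BMR = 49.0° gives MR at 31.5° from the x-axis; with |MR| = 20.9, R = (27.3, 4.37). ∠MRE = 113.0° gives RE at -35.5° from the x-axis; with |RE| = 19.9, E = (43.5, -7.18). Then |BE| = |E − B| = 23.5.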